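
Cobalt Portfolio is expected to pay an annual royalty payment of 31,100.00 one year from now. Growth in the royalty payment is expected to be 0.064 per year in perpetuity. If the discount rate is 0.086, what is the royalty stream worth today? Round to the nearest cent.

Growing perpetuity: P = D₁ / (r − g) = 31,100.0000 / (0.086 − 0.064) = 1,413,636.36

1413636.36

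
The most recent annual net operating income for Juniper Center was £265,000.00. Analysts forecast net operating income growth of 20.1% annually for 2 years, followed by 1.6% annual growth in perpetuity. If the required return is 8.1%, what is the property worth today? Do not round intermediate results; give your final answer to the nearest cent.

£5734341.28

D_1 = 318265.00000
D_2 = 382236.26500
Terminal value at year 2: TV = D_2×(1+g_2)/(r−g_2) = 388352.04524/0.065 = 5974646.84985
P_0 = D_1/(1+r)^1 + D_2/(1+r)^2 + TV/(1+r)^2
    = 294417.20629 + 327099.96740 + 5112824.10576 = 5734341.27944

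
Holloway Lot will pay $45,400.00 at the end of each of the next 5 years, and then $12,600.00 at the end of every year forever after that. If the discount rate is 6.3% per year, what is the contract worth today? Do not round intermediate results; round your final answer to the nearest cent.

PV of 5-year annuity: $45,400.00 × [1 − (1+0.063)^−5] / 0.063 = 189690.59859
Perpetuity value at year 5: $12,600.00 / 0.063 = 200000.00000
PV of perpetuity: 200000.00000 / (1+0.063)^5 = 147354.59158
Total PV = 189690.59859 + 147354.59158 = 337045.19017

$337045.19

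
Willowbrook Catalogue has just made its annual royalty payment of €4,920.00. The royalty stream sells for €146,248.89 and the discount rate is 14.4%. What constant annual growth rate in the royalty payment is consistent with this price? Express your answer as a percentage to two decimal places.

P = D₀(1+g)/(r−g) ⇒ P(r−g) = D₀(1+g) ⇒ g(P+D₀) = P·r − D₀
g = (P·r − D₀)/(P + D₀) = (€146,248.89×0.144 − €4,920.00) / (€146,248.89 + €4,920.00) = 0.106767

10.68%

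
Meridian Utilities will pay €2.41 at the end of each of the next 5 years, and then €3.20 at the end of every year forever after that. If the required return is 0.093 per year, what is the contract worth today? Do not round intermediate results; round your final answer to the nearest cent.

€31.36

PV of 5-year annuity: €2.41 × [1 − (1+0.093)^−5] / 0.093 = 9.30154
Perpetuity value at year 5: €3.20 / 0.093 = 34.40860
PV of perpetuity: 34.40860 / (1+0.093)^5 = 22.05800
Total PV = 9.30154 + 22.05800 = 31.35955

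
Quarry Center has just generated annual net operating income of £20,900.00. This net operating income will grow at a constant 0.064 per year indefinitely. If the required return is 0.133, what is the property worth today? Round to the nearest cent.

D₁ = D₀ × (1 + g) = £20,900.00 × 1.064 = £22,237.6000
Growing perpetuity: P = D₁ / (r − g) = £22,237.6000 / (0.133 − 0.064) = £322,284.06

£322284.06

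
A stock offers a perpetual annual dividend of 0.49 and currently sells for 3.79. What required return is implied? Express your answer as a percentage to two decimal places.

P = C/r ⇒ r = C/P = 0.49/3.79 = 0.129288

12.93%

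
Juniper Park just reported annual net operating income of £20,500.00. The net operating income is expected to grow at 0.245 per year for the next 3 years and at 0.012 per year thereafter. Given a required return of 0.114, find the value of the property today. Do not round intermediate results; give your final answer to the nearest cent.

D_1 = 25522.50000
D_2 = 31775.51250
D_3 = 39560.51306
Terminal value at year 3: TV = D_3×(1+g_2)/(r−g_2) = 40035.23922/0.102 = 392502.34529
P_0 = D_1/(1+r)^1 + D_2/(1+r)^2 + D_3/(1+r)^3 + TV/(1+r)^3
    = 22910.68223 + 25604.84683 + 28615.82972 + 283913.91839 = 361045.27716

£361045.28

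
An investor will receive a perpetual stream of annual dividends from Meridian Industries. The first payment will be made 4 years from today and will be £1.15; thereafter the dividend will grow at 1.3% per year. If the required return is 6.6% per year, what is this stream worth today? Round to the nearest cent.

£17.91

Value at end of year 3: C₁ / (r − g) = £1.15 / (0.066 − 0.013) = £21.6981
Discount to today: PV = £21.6981 / (1 + 0.066)^3 = £21.6981 / 1.211355 = £17.91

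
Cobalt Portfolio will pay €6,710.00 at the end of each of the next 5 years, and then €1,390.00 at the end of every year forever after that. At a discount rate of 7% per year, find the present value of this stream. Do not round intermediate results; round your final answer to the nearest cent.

PV of 5-year annuity: €6,710.00 × [1 − (1+0.07)^−5] / 0.07 = 27512.32480
Perpetuity value at year 5: €1,390.00 / 0.07 = 19857.14286
PV of perpetuity: 19857.14286 / (1+0.07)^5 = 14157.86842
Total PV = 27512.32480 + 14157.86842 = 41670.19322

€41670.19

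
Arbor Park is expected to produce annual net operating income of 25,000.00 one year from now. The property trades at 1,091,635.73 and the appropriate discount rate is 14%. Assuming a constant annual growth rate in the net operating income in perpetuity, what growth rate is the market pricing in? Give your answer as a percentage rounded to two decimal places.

P = D₁/(r−g) ⇒ g = r − D₁/P = 0.14 − 25,000.00/1,091,635.73 = 0.117099

11.71%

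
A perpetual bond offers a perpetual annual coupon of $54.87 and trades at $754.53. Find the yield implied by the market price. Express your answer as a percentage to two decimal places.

P = C/r ⇒ r = C/P = $54.87/$754.53 = 0.072721

7.27%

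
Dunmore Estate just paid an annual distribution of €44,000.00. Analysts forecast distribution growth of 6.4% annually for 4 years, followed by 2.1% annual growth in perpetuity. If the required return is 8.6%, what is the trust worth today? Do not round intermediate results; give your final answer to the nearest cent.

€804078.82

D_1 = 46816.00000
D_2 = 49812.22400
D_3 = 53000.20634
D_4 = 56392.21954
Terminal value at year 4: TV = D_4×(1+g_2)/(r−g_2) = 57576.45615/0.065 = 885791.63311
P_0 = D_1/(1+r)^1 + D_2/(1+r)^2 + D_3/(1+r)^3 + D_4/(1+r)^4 + TV/(1+r)^4
    = 43108.65562 + 42235.36793 + 41379.77116 + 40541.50692 + 636813.51641 = 804078.81804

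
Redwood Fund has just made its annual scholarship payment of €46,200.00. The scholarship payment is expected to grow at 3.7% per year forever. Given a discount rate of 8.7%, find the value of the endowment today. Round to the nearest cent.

€958188.00

D₁ = D₀ × (1 + g) = €46,200.00 × 1.037 = €47,909.4000
Growing perpetuity: P = D₁ / (r − g) = €47,909.4000 / (0.087 − 0.037) = €958,188.00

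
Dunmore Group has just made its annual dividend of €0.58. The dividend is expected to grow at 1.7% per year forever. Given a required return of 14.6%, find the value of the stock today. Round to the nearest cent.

€4.57

D₁ = D₀ × (1 + g) = €0.58 × 1.017 = €0.5899
Growing perpetuity: P = D₁ / (r − g) = €0.5899 / (0.146 − 0.017) = €4.57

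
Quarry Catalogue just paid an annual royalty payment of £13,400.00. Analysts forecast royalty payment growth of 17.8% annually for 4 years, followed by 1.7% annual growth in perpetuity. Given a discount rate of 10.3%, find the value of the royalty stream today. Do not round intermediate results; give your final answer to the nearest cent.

D_1 = 15785.20000
D_2 = 18594.96560
D_3 = 21904.86948
D_4 = 25803.93624
Terminal value at year 4: TV = D_4×(1+g_2)/(r−g_2) = 26242.60316/0.086 = 305146.54837
P_0 = D_1/(1+r)^1 + D_2/(1+r)^2 + D_3/(1+r)^3 + D_4/(1+r)^4 + TV/(1+r)^4
    = 14311.15141 + 15284.25780 + 16323.53190 + 17433.47288 + 206160.95251 = 269513.36650

£269513.37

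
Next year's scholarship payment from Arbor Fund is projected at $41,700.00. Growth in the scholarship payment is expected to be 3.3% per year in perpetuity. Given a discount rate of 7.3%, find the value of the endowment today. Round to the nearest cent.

Growing perpetuity: P = D₁ / (r − g) = $41,700.0000 / (0.073 − 0.033) = $1,042,500.00

$1042500.00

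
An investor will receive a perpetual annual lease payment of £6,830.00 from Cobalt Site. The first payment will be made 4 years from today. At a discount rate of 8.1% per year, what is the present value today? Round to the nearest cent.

£66751.13

Value at end of year 3: C / r = £6,830.00 / 0.081 = £84,320.9877
Discount to today: PV = £84,320.9877 / (1 + 0.081)^3 = £84,320.9877 / 1.263214 = £66,751.13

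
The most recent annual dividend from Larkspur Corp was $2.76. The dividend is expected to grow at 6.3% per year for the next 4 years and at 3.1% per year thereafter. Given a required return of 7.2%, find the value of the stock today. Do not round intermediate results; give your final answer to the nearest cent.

$77.91

D_1 = 2.93388
D_2 = 3.11871
D_3 = 3.31519
D_4 = 3.52405
Terminal value at year 4: TV = D_4×(1+g_2)/(r−g_2) = 3.63330/0.041 = 88.61698
P_0 = D_1/(1+r)^1 + D_2/(1+r)^2 + D_3/(1+r)^3 + D_4/(1+r)^4 + TV/(1+r)^4
    = 2.73683 + 2.71385 + 2.69107 + 2.66847 + 67.10236 = 77.91258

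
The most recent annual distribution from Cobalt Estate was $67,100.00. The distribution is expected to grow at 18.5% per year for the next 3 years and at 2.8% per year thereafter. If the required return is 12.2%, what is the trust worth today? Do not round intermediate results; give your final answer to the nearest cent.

$1089262.51

D_1 = 79513.50000
D_2 = 94223.49750
D_3 = 111654.84454
Terminal value at year 3: TV = D_3×(1+g_2)/(r−g_2) = 114781.18018/0.094 = 1221076.38494
P_0 = D_1/(1+r)^1 + D_2/(1+r)^2 + D_3/(1+r)^3 + TV/(1+r)^3
    = 70867.64706 + 74846.84649 + 79049.47691 + 864498.53472 = 1089262.50519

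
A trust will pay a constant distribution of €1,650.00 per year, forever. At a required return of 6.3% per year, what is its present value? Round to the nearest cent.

€26190.48

Level perpetuity: PV = C / r = €1,650.00 / 0.063 = €26,190.48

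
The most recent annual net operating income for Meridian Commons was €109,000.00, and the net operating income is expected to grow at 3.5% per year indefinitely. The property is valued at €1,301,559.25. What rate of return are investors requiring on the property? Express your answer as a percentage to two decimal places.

12.17%

D₁ = €109,000.00 × 1.035 = €112,815.0000
P = D₁/(r − g) ⇒ r = D₁/P + g = €112,815.0000/€1,301,559.25 + 0.035 = 0.086677 + 0.035 = 0.121677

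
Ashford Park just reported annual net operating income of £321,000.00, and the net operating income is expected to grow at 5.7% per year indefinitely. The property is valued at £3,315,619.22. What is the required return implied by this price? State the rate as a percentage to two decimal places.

15.93%

D₁ = £321,000.00 × 1.057 = £339,297.0000
P = D₁/(r − g) ⇒ r = D₁/P + g = £339,297.0000/£3,315,619.22 + 0.057 = 0.102333 + 0.057 = 0.159333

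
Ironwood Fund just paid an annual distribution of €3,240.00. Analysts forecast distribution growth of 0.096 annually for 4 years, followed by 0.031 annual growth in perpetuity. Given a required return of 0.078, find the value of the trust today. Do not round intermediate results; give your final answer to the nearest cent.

D_1 = 3551.04000
D_2 = 3891.93984
D_3 = 4265.56606
D_4 = 4675.06041
Terminal value at year 4: TV = D_4×(1+g_2)/(r−g_2) = 4819.98728/0.047 = 102552.92084
P_0 = D_1/(1+r)^1 + D_2/(1+r)^2 + D_3/(1+r)^3 + D_4/(1+r)^4 + TV/(1+r)^4
    = 3294.10019 + 3349.10371 + 3405.02567 + 3461.88138 + 75940.41930 = 89450.53025

€89450.53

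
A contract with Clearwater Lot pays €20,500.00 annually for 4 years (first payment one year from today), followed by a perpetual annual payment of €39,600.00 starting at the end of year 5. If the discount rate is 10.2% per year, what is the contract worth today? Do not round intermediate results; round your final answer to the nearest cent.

PV of 4-year annuity: €20,500.00 × [1 − (1+0.102)^−4] / 0.102 = 64701.90266
Perpetuity value at year 4: €39,600.00 / 0.102 = 388235.29412
PV of perpetuity: 388235.29412 / (1+0.102)^4 = 263250.15532
Total PV = 64701.90266 + 263250.15532 = 327952.05798

€327952.06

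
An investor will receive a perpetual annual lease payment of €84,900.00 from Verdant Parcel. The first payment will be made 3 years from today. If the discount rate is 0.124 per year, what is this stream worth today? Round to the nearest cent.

€541942.71

Value at end of year 2: C / r = €84,900.00 / 0.124 = €684,677.4194
Discount to today: PV = €684,677.4194 / (1 + 0.124)^2 = €684,677.4194 / 1.263376 = €541,942.71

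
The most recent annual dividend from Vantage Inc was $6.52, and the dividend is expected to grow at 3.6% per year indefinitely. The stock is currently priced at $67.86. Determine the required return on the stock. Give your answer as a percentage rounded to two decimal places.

13.55%

D₁ = $6.52 × 1.036 = $6.7547
P = D₁/(r − g) ⇒ r = D₁/P + g = $6.7547/$67.86 + 0.036 = 0.099539 + 0.036 = 0.135539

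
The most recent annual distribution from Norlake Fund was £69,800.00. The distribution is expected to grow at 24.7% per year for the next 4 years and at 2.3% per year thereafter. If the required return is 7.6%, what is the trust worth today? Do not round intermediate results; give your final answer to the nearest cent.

D_1 = 87040.60000
D_2 = 108539.62820
D_3 = 135348.91637
D_4 = 168780.09871
Terminal value at year 4: TV = D_4×(1+g_2)/(r−g_2) = 172662.04098/0.053 = 3257774.35807
P_0 = D_1/(1+r)^1 + D_2/(1+r)^2 + D_3/(1+r)^3 + D_4/(1+r)^4 + TV/(1+r)^4
    = 80892.75093 + 93748.38328 + 108647.05757 + 125913.45799 + 2430367.31173 = 2839568.96150

£2839568.96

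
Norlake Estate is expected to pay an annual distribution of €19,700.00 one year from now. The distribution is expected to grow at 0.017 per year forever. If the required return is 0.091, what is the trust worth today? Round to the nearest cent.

€266216.22

Growing perpetuity: P = D₁ / (r − g) = €19,700.0000 / (0.091 − 0.017) = €266,216.22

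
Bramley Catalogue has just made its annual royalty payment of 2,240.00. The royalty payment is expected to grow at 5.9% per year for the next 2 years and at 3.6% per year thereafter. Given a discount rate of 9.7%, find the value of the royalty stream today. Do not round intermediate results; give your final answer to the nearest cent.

D_1 = 2372.16000
D_2 = 2512.11744
Terminal value at year 2: TV = D_2×(1+g_2)/(r−g_2) = 2602.55367/0.061 = 42664.81423
P_0 = D_1/(1+r)^1 + D_2/(1+r)^2 + TV/(1+r)^2
    = 2162.40656 + 2087.50096 + 35453.29495 = 39703.20247

39703.20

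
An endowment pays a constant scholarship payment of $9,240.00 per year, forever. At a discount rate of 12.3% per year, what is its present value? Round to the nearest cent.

Level perpetuity: PV = C / r = $9,240.00 / 0.123 = $75,121.95

$75121.95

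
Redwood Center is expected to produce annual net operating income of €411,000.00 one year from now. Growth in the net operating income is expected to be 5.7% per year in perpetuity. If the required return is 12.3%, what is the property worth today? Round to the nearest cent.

Growing perpetuity: P = D₁ / (r − g) = €411,000.0000 / (0.123 − 0.057) = €6,227,272.73

€6227272.73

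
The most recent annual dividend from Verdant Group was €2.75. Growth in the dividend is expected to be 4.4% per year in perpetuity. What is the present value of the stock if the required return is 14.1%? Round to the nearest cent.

D₁ = D₀ × (1 + g) = €2.75 × 1.044 = €2.8710
Growing perpetuity: P = D₁ / (r − g) = €2.8710 / (0.141 − 0.044) = €29.60

€29.60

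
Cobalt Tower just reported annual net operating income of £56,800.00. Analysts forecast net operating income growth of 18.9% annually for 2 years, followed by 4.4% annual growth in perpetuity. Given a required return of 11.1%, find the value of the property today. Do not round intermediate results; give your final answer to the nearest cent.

£1139543.66

D_1 = 67535.20000
D_2 = 80299.35280
Terminal value at year 2: TV = D_2×(1+g_2)/(r−g_2) = 83832.52432/0.067 = 1251231.70632
P_0 = D_1/(1+r)^1 + D_2/(1+r)^2 + TV/(1+r)^2
    = 60787.75878 + 65055.48621 + 1013700.41206 = 1139543.65705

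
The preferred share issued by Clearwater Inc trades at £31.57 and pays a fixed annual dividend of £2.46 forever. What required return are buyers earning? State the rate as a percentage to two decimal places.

P = C/r ⇒ r = C/P = £2.46/£31.57 = 0.077922

7.79%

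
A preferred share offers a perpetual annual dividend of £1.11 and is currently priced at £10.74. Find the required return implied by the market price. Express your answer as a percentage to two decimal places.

P = C/r ⇒ r = C/P = £1.11/£10.74 = 0.103352

10.34%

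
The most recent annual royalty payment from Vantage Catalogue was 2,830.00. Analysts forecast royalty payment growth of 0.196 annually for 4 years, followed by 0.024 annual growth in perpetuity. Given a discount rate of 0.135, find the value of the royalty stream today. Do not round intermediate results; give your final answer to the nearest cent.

45113.73

D_1 = 3384.68000
D_2 = 4048.07728
D_3 = 4841.50043
D_4 = 5790.43451
Terminal value at year 4: TV = D_4×(1+g_2)/(r−g_2) = 5929.40494/0.111 = 53418.06251
P_0 = D_1/(1+r)^1 + D_2/(1+r)^2 + D_3/(1+r)^3 + D_4/(1+r)^4 + TV/(1+r)^4
    = 2982.09692 + 3142.36820 + 3311.25319 + 3489.21482 + 32188.79254 = 45113.72567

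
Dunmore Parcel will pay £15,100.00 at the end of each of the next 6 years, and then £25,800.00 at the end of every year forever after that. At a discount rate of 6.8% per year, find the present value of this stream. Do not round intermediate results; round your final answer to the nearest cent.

PV of 6-year annuity: £15,100.00 × [1 − (1+0.068)^−6] / 0.068 = 72421.29782
Perpetuity value at year 6: £25,800.00 / 0.068 = 379411.76471
PV of perpetuity: 379411.76471 / (1+0.068)^6 = 255672.06380
Total PV = 72421.29782 + 255672.06380 = 328093.36162

£328093.36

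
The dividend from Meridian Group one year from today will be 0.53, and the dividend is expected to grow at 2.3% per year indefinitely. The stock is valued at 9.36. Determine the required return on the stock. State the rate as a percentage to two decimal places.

7.96%

P = D₁/(r − g) ⇒ r = D₁/P + g = 0.5300/9.36 + 0.023 = 0.056624 + 0.023 = 0.079624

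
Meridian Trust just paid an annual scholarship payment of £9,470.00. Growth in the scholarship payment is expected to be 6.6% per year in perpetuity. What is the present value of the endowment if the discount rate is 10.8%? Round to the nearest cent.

£240357.62

D₁ = D₀ × (1 + g) = £9,470.00 × 1.066 = £10,095.0200
Growing perpetuity: P = D₁ / (r − g) = £10,095.0200 / (0.108 − 0.066) = £240,357.62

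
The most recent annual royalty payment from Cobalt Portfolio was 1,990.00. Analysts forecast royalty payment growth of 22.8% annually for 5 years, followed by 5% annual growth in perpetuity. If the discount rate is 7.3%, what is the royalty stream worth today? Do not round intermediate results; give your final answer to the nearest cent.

193552.02

D_1 = 2443.72000
D_2 = 3000.88816
D_3 = 3685.09066
D_4 = 4525.29133
D_5 = 5557.05775
Terminal value at year 5: TV = D_5×(1+g_2)/(r−g_2) = 5834.91064/0.023 = 253691.76706
P_0 = D_1/(1+r)^1 + D_2/(1+r)^2 + D_3/(1+r)^3 + D_4/(1+r)^4 + D_5/(1+r)^5 + TV/(1+r)^5
    = 2277.46505 + 2606.45581 + 2982.97086 + 3413.87532 + 3907.02599 + 178364.23014 = 193552.02317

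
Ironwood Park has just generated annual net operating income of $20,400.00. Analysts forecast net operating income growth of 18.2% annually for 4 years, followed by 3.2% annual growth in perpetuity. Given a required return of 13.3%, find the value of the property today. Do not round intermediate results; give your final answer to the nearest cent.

$337722.52

D_1 = 24112.80000
D_2 = 28501.32960
D_3 = 33688.57159
D_4 = 39819.89162
Terminal value at year 4: TV = D_4×(1+g_2)/(r−g_2) = 41094.12815/0.101 = 406872.55592
P_0 = D_1/(1+r)^1 + D_2/(1+r)^2 + D_3/(1+r)^3 + D_4/(1+r)^4 + TV/(1+r)^4
    = 21282.25949 + 22202.67495 + 23162.89655 + 24164.64582 + 246910.04445 = 337722.52126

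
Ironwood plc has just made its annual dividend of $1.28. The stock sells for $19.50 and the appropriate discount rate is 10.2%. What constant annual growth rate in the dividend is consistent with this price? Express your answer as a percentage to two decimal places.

3.41%

P = D₀(1+g)/(r−g) ⇒ P(r−g) = D₀(1+g) ⇒ g(P+D₀) = P·r − D₀
g = (P·r − D₀)/(P + D₀) = ($19.50×0.102 − $1.28) / ($19.50 + $1.28) = 0.034119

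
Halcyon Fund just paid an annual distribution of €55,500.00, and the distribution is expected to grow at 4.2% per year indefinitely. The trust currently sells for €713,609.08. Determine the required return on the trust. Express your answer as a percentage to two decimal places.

D₁ = €55,500.00 × 1.042 = €57,831.0000
P = D₁/(r − g) ⇒ r = D₁/P + g = €57,831.0000/€713,609.08 + 0.042 = 0.081040 + 0.042 = 0.123040

12.30%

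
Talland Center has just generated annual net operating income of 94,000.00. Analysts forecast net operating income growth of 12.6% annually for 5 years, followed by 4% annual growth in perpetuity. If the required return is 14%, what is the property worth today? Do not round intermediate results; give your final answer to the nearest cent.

D_1 = 105844.00000
D_2 = 119180.34400
D_3 = 134197.06734
D_4 = 151105.89783
D_5 = 170145.24096
Terminal value at year 5: TV = D_5×(1+g_2)/(r−g_2) = 176951.05059/0.1 = 1769510.50594
P_0 = D_1/(1+r)^1 + D_2/(1+r)^2 + D_3/(1+r)^3 + D_4/(1+r)^4 + D_5/(1+r)^5 + TV/(1+r)^5
    = 92845.61404 + 91705.40474 + 90579.19802 + 89466.82190 + 88368.10654 + 919028.30804 = 1371993.45327

1371993.45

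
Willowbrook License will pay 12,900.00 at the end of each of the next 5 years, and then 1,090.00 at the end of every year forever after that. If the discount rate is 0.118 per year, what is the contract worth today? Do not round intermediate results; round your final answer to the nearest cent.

PV of 5-year annuity: 12,900.00 × [1 − (1+0.118)^−5] / 0.118 = 46732.93699
Perpetuity value at year 5: 1,090.00 / 0.118 = 9237.28814
PV of perpetuity: 9237.28814 / (1+0.118)^5 = 5288.53610
Total PV = 46732.93699 + 5288.53610 = 52021.47308

52021.47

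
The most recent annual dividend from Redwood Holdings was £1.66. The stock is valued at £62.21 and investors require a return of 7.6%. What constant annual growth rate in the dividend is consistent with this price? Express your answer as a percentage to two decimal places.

P = D₀(1+g)/(r−g) ⇒ P(r−g) = D₀(1+g) ⇒ g(P+D₀) = P·r − D₀
g = (P·r − D₀)/(P + D₀) = (£62.21×0.076 − £1.66) / (£62.21 + £1.66) = 0.048034

4.80%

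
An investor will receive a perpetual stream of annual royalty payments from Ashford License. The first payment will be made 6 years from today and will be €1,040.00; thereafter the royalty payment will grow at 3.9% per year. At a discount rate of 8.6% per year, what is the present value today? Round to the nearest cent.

€14648.27

Value at end of year 5: C₁ / (r − g) = €1,040.00 / (0.086 − 0.039) = €22,127.6596
Discount to today: PV = €22,127.6596 / (1 + 0.086)^5 = €22,127.6596 / 1.510599 = €14,648.27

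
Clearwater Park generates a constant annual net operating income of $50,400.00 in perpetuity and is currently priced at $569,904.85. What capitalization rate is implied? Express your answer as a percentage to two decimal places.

8.84%

P = C/r ⇒ r = C/P = $50,400.00/$569,904.85 = 0.088436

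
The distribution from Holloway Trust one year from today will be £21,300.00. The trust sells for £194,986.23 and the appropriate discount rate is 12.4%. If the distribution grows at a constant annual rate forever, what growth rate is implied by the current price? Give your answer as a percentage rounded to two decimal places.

1.48%

P = D₁/(r−g) ⇒ g = r − D₁/P = 0.124 − £21,300.00/£194,986.23 = 0.014762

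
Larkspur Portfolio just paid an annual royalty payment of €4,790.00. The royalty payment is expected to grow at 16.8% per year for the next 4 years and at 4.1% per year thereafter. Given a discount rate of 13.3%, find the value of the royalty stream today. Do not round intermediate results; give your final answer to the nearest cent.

€81900.03

D_1 = 5594.72000
D_2 = 6534.63296
D_3 = 7632.45130
D_4 = 8914.70312
Terminal value at year 4: TV = D_4×(1+g_2)/(r−g_2) = 9280.20594/0.092 = 100871.80373
P_0 = D_1/(1+r)^1 + D_2/(1+r)^2 + D_3/(1+r)^3 + D_4/(1+r)^4 + TV/(1+r)^4
    = 4937.96999 + 5090.51099 + 5247.76420 + 5409.87518 + 61213.91374 = 81900.03410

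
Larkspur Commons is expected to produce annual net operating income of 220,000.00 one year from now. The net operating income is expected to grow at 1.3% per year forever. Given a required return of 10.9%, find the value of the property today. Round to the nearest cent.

Growing perpetuity: P = D₁ / (r − g) = 220,000.0000 / (0.109 − 0.013) = 2,291,666.67

2291666.67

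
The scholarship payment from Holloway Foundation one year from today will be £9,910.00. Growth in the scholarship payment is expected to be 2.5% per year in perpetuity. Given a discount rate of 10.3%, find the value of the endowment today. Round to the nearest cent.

£127051.28

Growing perpetuity: P = D₁ / (r − g) = £9,910.0000 / (0.103 − 0.025) = £127,051.28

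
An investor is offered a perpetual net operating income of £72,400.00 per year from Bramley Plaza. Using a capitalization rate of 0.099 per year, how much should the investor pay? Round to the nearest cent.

£731313.13

Level perpetuity: PV = C / r = £72,400.00 / 0.099 = £731,313.13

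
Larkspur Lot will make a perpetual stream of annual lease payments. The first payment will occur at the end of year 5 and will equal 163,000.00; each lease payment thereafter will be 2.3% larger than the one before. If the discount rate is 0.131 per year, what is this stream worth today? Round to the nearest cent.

922387.54

Value at end of year 4: C₁ / (r − g) = 163,000.00 / (0.131 − 0.023) = 1,509,259.2593
Discount to today: PV = 1,509,259.2593 / (1 + 0.131)^4 = 1,509,259.2593 / 1.636253 = 922,387.54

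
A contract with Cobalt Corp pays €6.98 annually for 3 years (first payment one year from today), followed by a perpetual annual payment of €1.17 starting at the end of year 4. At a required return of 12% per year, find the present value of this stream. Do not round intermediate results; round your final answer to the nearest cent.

PV of 3-year annuity: €6.98 × [1 − (1+0.12)^−3] / 0.12 = 16.76478
Perpetuity value at year 3: €1.17 / 0.12 = 9.75000
PV of perpetuity: 9.75000 / (1+0.12)^3 = 6.93986
Total PV = 16.76478 + 6.93986 = 23.70464

€23.70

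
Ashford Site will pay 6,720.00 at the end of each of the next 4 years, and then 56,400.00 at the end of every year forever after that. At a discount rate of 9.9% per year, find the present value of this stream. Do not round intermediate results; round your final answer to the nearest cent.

411876.55

PV of 4-year annuity: 6,720.00 × [1 − (1+0.099)^−4] / 0.099 = 21347.68902
Perpetuity value at year 4: 56,400.00 / 0.099 = 569696.96970
PV of perpetuity: 569696.96970 / (1+0.099)^4 = 390528.86542
Total PV = 21347.68902 + 390528.86542 = 411876.55444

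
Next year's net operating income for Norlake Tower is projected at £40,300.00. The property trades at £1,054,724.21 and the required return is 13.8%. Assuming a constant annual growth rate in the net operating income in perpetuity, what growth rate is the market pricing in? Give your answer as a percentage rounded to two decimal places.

P = D₁/(r−g) ⇒ g = r − D₁/P = 0.138 − £40,300.00/£1,054,724.21 = 0.099791

9.98%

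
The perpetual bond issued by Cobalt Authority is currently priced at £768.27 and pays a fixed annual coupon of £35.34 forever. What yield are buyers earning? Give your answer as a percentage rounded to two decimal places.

P = C/r ⇒ r = C/P = £35.34/£768.27 = 0.045999

4.60%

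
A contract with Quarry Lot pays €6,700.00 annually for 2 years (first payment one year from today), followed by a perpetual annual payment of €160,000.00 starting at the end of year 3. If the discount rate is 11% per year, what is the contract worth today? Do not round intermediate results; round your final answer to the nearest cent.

€1192015.63

PV of 2-year annuity: €6,700.00 × [1 − (1+0.11)^−2] / 0.11 = 11473.90634
Perpetuity value at year 2: €160,000.00 / 0.11 = 1454545.45455
PV of perpetuity: 1454545.45455 / (1+0.11)^2 = 1180541.72108
Total PV = 11473.90634 + 1180541.72108 = 1192015.62742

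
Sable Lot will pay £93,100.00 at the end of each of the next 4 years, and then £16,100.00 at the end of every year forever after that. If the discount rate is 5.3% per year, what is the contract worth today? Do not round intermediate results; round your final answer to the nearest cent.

PV of 4-year annuity: £93,100.00 × [1 − (1+0.053)^−4] / 0.053 = 327840.34042
Perpetuity value at year 4: £16,100.00 / 0.053 = 303773.58491
PV of perpetuity: 303773.58491 / (1+0.053)^4 = 247079.39070
Total PV = 327840.34042 + 247079.39070 = 574919.73112

£574919.73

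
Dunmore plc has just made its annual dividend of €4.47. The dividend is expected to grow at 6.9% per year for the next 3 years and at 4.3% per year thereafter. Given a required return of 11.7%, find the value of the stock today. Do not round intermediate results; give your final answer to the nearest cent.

€67.51

D_1 = 4.77843
D_2 = 5.10814
D_3 = 5.46060
Terminal value at year 3: TV = D_3×(1+g_2)/(r−g_2) = 5.69541/0.074 = 76.96499
P_0 = D_1/(1+r)^1 + D_2/(1+r)^2 + D_3/(1+r)^3 + TV/(1+r)^3
    = 4.27791 + 4.09408 + 3.91815 + 55.22474 = 67.51489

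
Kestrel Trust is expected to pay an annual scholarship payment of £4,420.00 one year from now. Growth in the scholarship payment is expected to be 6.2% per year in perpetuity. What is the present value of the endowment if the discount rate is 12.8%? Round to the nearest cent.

Growing perpetuity: P = D₁ / (r − g) = £4,420.0000 / (0.128 − 0.062) = £66,969.70

£66969.70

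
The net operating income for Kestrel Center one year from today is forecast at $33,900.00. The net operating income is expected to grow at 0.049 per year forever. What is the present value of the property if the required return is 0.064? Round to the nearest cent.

$2260000.00

Growing perpetuity: P = D₁ / (r − g) = $33,900.0000 / (0.064 − 0.049) = $2,260,000.00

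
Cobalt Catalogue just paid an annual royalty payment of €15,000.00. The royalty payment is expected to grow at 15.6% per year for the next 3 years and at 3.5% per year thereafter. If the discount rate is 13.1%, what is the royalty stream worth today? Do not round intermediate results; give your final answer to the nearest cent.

€219700.47

D_1 = 17340.00000
D_2 = 20045.04000
D_3 = 23172.06624
Terminal value at year 3: TV = D_3×(1+g_2)/(r−g_2) = 23983.08856/0.096 = 249823.83915
P_0 = D_1/(1+r)^1 + D_2/(1+r)^2 + D_3/(1+r)^3 + TV/(1+r)^3
    = 15331.56499 + 15670.45900 + 16016.84403 + 172681.59971 = 219700.46773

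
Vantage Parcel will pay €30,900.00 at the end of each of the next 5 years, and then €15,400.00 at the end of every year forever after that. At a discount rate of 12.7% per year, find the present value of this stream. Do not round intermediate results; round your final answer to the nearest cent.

€176178.36

PV of 5-year annuity: €30,900.00 × [1 − (1+0.127)^−5] / 0.127 = 109482.72565
Perpetuity value at year 5: €15,400.00 / 0.127 = 121259.84252
PV of perpetuity: 121259.84252 / (1+0.127)^5 = 66695.63621
Total PV = 109482.72565 + 66695.63621 = 176178.36186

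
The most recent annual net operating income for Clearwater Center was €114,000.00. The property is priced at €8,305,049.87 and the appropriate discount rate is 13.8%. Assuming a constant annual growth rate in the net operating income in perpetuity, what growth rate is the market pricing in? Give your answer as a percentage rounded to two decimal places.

P = D₀(1+g)/(r−g) ⇒ P(r−g) = D₀(1+g) ⇒ g(P+D₀) = P·r − D₀
g = (P·r − D₀)/(P + D₀) = (€8,305,049.87×0.138 − €114,000.00) / (€8,305,049.87 + €114,000.00) = 0.122591

12.26%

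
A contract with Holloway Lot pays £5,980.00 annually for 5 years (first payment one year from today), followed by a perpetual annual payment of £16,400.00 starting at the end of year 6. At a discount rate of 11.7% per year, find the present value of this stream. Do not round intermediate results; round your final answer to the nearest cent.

PV of 5-year annuity: £5,980.00 × [1 − (1+0.117)^−5] / 0.117 = 21717.73603
Perpetuity value at year 5: £16,400.00 / 0.117 = 140170.94017
PV of perpetuity: 140170.94017 / (1+0.117)^5 = 80610.59388
Total PV = 21717.73603 + 80610.59388 = 102328.32990

£102328.33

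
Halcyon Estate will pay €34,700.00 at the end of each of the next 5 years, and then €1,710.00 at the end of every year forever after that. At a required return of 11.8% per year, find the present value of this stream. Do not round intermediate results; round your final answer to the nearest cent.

€134004.67

PV of 5-year annuity: €34,700.00 × [1 − (1+0.118)^−5] / 0.118 = 125707.97778
Perpetuity value at year 5: €1,710.00 / 0.118 = 14491.52542
PV of perpetuity: 14491.52542 / (1+0.118)^5 = 8296.69424
Total PV = 125707.97778 + 8296.69424 = 134004.67202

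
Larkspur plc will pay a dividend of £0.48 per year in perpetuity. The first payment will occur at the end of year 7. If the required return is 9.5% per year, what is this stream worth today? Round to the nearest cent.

Value at end of year 6: C / r = £0.48 / 0.095 = £5.0526
Discount to today: PV = £5.0526 / (1 + 0.095)^6 = £5.0526 / 1.723791 = £2.93

£2.93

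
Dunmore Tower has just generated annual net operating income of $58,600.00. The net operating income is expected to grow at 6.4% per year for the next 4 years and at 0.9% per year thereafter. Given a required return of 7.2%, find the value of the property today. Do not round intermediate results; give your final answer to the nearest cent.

$1140885.77

D_1 = 62350.40000
D_2 = 66340.82560
D_3 = 70586.63844
D_4 = 75104.18330
Terminal value at year 4: TV = D_4×(1+g_2)/(r−g_2) = 75780.12095/0.063 = 1202859.06267
P_0 = D_1/(1+r)^1 + D_2/(1+r)^2 + D_3/(1+r)^3 + D_4/(1+r)^4 + TV/(1+r)^4
    = 58162.68657 + 57728.63667 + 57297.82595 + 56870.23023 + 910826.38575 = 1140885.76516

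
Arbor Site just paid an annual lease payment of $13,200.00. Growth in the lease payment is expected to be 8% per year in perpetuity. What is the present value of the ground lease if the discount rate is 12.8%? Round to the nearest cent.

D₁ = D₀ × (1 + g) = $13,200.00 × 1.08 = $14,256.0000
Growing perpetuity: P = D₁ / (r − g) = $14,256.0000 / (0.128 − 0.08) = $297,000.00

$297000.00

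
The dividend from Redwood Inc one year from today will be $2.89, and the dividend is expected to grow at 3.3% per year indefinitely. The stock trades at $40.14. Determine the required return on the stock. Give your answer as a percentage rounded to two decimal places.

10.50%

P = D₁/(r − g) ⇒ r = D₁/P + g = $2.8900/$40.14 + 0.033 = 0.071998 + 0.033 = 0.104998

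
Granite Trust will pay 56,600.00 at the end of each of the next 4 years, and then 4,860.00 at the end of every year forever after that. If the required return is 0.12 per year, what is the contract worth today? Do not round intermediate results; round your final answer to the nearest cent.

197652.46

PV of 4-year annuity: 56,600.00 × [1 − (1+0.12)^−4] / 0.12 = 171913.97302
Perpetuity value at year 4: 4,860.00 / 0.12 = 40500.00000
PV of perpetuity: 40500.00000 / (1+0.12)^4 = 25738.48218
Total PV = 171913.97302 + 25738.48218 = 197652.45519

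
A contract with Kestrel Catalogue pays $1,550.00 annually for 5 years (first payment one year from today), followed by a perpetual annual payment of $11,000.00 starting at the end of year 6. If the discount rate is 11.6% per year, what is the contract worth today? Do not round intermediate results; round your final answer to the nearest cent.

$60422.17

PV of 5-year annuity: $1,550.00 × [1 − (1+0.116)^−5] / 0.116 = 5643.21657
Perpetuity value at year 5: $11,000.00 / 0.116 = 94827.58621
PV of perpetuity: 94827.58621 / (1+0.116)^5 = 54778.95245
Total PV = 5643.21657 + 54778.95245 = 60422.16903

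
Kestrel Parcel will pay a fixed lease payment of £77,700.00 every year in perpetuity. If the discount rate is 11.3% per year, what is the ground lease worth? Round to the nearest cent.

Level perpetuity: PV = C / r = £77,700.00 / 0.113 = £687,610.62

£687610.62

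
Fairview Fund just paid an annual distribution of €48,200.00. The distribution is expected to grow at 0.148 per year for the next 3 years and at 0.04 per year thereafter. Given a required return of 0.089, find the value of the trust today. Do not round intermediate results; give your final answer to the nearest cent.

€1359309.57

D_1 = 55333.60000
D_2 = 63522.97280
D_3 = 72924.37277
Terminal value at year 3: TV = D_3×(1+g_2)/(r−g_2) = 75841.34769/0.049 = 1547782.60582
P_0 = D_1/(1+r)^1 + D_2/(1+r)^2 + D_3/(1+r)^3 + TV/(1+r)^3
    = 50811.38659 + 53564.25327 + 56466.26515 + 1198467.66856 = 1359309.57357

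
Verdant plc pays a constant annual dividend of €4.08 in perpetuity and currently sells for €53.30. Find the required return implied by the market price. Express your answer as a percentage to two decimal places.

7.65%

P = C/r ⇒ r = C/P = €4.08/€53.30 = 0.076548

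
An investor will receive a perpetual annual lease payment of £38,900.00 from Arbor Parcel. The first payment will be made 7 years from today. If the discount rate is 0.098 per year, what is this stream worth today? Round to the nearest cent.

£226521.53

Value at end of year 6: C / r = £38,900.00 / 0.098 = £396,938.7755
Discount to today: PV = £396,938.7755 / (1 + 0.098)^6 = £396,938.7755 / 1.752323 = £226,521.53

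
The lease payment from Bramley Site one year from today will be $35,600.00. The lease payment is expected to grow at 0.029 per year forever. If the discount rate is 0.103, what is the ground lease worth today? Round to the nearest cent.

$481081.08

Growing perpetuity: P = D₁ / (r − g) = $35,600.0000 / (0.103 − 0.029) = $481,081.08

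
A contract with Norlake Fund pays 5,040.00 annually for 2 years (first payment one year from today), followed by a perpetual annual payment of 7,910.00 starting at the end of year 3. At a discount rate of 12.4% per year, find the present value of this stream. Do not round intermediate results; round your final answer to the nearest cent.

58965.25

PV of 2-year annuity: 5,040.00 × [1 − (1+0.124)^−2] / 0.124 = 8473.29694
Perpetuity value at year 2: 7,910.00 / 0.124 = 63790.32258
PV of perpetuity: 63790.32258 / (1+0.124)^2 = 50491.95377
Total PV = 8473.29694 + 50491.95377 = 58965.25071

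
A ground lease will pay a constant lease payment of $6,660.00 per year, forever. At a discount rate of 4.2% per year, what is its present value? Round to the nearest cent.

$158571.43

Level perpetuity: PV = C / r = $6,660.00 / 0.042 = $158,571.43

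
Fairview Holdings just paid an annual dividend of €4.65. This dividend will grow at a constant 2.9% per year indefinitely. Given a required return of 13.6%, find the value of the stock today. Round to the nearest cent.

€44.72

D₁ = D₀ × (1 + g) = €4.65 × 1.029 = €4.7849
Growing perpetuity: P = D₁ / (r − g) = €4.7849 / (0.136 − 0.029) = €44.72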